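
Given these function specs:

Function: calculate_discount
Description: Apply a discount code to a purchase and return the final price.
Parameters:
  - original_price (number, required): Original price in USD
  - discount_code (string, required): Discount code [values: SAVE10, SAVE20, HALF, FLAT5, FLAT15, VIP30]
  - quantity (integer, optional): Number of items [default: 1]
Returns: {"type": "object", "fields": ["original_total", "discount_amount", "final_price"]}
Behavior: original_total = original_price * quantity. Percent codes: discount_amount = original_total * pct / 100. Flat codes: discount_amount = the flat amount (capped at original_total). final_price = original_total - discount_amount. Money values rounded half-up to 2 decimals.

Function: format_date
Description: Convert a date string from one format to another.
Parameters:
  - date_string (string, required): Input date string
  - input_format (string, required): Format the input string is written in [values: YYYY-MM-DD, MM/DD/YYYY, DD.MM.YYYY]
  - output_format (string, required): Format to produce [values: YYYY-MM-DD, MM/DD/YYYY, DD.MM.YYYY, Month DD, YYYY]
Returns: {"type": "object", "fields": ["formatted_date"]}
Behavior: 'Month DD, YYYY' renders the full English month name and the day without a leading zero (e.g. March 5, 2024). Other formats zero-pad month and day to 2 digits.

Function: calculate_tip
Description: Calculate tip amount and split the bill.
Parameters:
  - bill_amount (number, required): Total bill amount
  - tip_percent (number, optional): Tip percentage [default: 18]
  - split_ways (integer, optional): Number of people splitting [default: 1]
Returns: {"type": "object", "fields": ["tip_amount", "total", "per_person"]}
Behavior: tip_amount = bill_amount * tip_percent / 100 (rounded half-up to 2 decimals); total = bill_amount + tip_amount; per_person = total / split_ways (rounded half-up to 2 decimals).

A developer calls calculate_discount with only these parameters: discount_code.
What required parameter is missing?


Required parameters: original_price, discount_code
Provided: discount_code
Missing: original_price
original_price


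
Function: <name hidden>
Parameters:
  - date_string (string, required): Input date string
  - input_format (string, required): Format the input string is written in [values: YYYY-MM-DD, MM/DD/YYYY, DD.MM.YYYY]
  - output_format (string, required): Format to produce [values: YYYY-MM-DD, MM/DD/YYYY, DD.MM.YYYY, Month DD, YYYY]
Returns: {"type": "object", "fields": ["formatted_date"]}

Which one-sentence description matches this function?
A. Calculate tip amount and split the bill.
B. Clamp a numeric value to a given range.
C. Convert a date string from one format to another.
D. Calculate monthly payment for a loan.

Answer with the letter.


Parameters date_string, input_format, output_format and return ["formatted_date"] fit: Convert a date string from one format to another.
C


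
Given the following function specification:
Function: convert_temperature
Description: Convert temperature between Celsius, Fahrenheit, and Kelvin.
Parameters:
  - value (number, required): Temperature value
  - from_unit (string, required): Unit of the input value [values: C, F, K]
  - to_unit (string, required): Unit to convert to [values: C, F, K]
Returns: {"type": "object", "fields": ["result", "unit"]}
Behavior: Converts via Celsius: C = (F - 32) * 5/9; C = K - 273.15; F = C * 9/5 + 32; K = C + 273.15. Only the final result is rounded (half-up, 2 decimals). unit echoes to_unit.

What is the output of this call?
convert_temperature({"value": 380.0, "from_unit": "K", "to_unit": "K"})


To C: 380 - 273.15 = 106.85
To K: 106.85 + 273.15 = 380
Round to 2 decimals: 380.0
Output:
{"result": 380.0, "unit": "K"}


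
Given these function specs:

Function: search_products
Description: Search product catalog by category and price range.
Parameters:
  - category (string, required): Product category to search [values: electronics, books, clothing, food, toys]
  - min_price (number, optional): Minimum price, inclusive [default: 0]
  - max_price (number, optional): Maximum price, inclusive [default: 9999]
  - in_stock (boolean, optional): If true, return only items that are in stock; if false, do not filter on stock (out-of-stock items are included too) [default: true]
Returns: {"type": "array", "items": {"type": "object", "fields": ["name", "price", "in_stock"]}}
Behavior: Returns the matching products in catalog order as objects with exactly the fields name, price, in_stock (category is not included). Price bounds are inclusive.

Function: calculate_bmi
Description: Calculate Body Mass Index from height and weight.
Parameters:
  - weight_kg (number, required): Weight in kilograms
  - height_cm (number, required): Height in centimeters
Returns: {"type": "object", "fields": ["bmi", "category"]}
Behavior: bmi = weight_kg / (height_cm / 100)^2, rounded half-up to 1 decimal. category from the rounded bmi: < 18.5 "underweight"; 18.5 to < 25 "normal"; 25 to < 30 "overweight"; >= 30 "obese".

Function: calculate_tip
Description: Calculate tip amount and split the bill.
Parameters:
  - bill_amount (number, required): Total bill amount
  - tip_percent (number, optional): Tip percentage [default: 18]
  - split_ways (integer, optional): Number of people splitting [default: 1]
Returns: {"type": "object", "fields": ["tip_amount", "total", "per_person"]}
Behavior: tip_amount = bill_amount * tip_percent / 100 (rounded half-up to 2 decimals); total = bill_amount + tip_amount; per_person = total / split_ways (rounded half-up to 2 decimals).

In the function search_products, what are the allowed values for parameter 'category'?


The search_products spec declares:
  - category (string, required): Product category to search [values: electronics, books, clothing, food, toys]
Allowed values:
electronics, books, clothing, food, toys


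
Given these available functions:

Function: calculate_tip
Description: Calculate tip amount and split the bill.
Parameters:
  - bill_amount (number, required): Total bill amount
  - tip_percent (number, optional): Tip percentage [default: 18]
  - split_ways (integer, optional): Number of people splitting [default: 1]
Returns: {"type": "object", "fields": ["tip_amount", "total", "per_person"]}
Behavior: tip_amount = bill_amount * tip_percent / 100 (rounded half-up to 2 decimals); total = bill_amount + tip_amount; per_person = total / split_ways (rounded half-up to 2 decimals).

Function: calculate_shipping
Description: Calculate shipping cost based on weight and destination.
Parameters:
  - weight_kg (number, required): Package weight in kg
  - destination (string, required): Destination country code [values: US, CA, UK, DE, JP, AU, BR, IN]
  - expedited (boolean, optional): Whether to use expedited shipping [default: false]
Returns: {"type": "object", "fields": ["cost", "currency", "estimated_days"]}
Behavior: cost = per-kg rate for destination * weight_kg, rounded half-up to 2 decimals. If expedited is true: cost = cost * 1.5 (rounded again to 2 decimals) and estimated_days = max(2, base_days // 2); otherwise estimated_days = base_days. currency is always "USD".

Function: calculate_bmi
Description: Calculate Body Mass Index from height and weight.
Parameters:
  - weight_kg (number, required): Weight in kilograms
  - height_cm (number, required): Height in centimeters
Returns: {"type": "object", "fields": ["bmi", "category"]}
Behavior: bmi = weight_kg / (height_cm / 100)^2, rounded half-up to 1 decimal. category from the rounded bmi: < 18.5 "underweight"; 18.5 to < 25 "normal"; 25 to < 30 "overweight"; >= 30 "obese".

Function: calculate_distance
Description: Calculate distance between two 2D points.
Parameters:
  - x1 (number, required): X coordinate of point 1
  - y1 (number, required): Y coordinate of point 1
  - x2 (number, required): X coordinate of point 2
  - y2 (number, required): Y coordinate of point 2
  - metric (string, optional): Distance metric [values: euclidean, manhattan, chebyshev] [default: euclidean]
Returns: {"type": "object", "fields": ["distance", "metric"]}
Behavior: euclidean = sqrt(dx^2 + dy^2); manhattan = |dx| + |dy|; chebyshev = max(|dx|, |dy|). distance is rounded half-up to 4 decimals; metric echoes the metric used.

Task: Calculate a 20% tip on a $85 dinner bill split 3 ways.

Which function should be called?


The task needs a function whose description is: Calculate tip amount and split the bill.
calculate_tip


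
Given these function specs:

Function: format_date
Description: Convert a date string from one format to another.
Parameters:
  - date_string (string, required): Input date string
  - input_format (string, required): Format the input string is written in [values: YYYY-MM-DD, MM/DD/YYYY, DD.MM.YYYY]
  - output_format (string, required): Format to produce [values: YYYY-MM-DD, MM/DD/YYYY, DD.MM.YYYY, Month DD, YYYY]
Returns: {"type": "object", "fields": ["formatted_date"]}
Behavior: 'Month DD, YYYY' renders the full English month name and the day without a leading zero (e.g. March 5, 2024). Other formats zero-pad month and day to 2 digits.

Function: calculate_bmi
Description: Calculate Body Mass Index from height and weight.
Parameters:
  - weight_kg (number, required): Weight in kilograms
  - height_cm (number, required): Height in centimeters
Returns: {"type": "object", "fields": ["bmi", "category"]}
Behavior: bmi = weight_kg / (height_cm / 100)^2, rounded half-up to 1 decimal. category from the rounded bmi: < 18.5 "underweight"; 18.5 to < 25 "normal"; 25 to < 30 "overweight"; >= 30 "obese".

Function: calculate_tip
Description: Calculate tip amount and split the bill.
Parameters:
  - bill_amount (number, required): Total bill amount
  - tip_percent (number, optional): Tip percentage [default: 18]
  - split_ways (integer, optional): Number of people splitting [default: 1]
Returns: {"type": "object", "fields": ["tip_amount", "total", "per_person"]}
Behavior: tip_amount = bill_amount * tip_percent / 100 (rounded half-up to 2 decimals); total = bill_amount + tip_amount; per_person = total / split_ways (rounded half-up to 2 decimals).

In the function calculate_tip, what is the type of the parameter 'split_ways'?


The calculate_tip spec declares:
  - split_ways (integer, optional): Number of people splitting [default: 1]
Type:
integer


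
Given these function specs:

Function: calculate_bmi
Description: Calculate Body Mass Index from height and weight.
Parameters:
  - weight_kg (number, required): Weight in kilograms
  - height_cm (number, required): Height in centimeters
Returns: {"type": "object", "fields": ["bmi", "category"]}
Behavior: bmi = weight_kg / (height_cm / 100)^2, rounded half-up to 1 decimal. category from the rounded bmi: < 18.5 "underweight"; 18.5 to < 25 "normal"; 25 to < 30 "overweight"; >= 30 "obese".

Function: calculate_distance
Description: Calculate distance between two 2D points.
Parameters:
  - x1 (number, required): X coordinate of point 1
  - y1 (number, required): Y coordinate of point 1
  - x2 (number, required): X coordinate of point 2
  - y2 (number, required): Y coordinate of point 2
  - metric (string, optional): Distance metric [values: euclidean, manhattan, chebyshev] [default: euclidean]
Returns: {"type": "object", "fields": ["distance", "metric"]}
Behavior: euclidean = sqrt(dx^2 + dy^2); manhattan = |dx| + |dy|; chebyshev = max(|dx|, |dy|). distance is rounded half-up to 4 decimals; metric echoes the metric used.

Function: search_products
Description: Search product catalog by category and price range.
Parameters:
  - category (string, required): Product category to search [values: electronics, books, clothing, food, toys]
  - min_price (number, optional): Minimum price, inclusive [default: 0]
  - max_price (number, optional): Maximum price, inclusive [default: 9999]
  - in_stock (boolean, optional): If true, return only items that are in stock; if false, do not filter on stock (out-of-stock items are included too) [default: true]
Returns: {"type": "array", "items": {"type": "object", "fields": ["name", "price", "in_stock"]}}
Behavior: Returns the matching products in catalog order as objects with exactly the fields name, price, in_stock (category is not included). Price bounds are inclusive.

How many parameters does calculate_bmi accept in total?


Parameters of calculate_bmi: weight_kg (required), height_cm (required)
Total:
2


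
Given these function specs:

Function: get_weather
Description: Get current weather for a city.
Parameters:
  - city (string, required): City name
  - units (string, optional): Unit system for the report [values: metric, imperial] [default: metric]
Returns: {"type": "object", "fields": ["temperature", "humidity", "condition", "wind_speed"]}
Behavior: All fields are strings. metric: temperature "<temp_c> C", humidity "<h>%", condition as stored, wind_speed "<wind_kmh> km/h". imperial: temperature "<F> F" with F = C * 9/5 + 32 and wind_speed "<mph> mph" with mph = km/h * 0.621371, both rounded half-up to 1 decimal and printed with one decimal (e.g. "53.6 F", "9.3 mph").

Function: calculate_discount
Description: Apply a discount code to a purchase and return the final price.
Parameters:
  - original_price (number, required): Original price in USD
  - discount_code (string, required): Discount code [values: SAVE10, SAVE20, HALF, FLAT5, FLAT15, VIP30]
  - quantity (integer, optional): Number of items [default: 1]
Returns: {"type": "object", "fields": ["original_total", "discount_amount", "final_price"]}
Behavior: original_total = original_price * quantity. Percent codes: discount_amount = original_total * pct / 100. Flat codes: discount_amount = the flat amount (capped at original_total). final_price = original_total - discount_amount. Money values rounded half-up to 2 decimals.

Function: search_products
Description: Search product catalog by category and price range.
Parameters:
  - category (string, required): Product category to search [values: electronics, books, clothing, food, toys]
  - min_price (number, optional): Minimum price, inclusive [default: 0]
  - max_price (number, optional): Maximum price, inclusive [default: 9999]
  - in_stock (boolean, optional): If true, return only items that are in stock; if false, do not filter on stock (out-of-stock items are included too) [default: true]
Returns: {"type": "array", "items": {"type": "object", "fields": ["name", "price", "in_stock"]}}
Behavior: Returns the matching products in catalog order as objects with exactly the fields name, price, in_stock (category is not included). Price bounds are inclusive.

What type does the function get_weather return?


The get_weather spec declares Returns: {"type": "object", "fields": ["temperature", "humidity", "condition", "wind_speed"]}
Type:
object


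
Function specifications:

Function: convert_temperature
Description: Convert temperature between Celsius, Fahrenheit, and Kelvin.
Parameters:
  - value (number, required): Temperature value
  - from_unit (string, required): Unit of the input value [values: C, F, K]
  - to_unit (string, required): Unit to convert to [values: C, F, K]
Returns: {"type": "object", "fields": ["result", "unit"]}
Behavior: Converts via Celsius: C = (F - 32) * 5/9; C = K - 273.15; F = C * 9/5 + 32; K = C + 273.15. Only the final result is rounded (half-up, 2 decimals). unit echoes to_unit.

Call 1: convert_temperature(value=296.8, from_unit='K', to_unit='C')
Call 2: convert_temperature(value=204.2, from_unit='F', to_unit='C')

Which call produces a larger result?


Call 1:
  To C: 296.8 - 273.15 = 23.65
  Target is C: 23.65
  Round to 2 decimals: 23.65
  -> 23.65 C
Call 2:
  To C: (204.2 - 32) * 5/9 = 95.666667
  Target is C: 95.666667
  Round to 2 decimals: 95.67
  -> 95.67 C
Call 2 (95.67 C)


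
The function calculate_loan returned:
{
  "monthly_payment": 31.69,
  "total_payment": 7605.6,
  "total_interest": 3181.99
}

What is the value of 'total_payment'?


7605.6


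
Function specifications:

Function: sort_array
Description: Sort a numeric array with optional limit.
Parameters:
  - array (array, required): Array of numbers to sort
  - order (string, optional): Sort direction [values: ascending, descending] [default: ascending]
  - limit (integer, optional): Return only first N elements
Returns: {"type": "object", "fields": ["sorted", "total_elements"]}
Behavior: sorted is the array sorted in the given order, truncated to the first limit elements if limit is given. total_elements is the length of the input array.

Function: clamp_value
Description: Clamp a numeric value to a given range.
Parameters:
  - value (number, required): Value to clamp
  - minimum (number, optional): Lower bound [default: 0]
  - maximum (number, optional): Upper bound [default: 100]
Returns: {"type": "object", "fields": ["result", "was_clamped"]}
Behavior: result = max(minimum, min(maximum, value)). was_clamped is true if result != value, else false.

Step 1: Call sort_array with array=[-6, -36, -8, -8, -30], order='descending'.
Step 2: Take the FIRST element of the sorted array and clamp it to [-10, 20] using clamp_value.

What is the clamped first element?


Step 1: sort_array(order=descending)
  sorted: [-6, -8, -8, -30, -36]
  -> first element = -6
Step 2: clamp_value(value=-6, minimum=-10, maximum=20)
  result = max(-10, min(20, -6)) = max(-10, -6) = -6
  was_clamped = (-6 != -6) = false
  -> result = -6
-6


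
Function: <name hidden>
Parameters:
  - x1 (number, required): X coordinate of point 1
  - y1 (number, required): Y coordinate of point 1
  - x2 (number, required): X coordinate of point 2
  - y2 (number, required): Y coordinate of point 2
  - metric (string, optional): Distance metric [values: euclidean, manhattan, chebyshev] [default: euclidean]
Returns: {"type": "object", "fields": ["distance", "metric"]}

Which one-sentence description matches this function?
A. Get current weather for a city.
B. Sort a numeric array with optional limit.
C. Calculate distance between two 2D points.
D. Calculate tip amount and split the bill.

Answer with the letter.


Parameters x1, y1, x2, y2, metric and return ["distance", "metric"] fit: Calculate distance between two 2D points.
C


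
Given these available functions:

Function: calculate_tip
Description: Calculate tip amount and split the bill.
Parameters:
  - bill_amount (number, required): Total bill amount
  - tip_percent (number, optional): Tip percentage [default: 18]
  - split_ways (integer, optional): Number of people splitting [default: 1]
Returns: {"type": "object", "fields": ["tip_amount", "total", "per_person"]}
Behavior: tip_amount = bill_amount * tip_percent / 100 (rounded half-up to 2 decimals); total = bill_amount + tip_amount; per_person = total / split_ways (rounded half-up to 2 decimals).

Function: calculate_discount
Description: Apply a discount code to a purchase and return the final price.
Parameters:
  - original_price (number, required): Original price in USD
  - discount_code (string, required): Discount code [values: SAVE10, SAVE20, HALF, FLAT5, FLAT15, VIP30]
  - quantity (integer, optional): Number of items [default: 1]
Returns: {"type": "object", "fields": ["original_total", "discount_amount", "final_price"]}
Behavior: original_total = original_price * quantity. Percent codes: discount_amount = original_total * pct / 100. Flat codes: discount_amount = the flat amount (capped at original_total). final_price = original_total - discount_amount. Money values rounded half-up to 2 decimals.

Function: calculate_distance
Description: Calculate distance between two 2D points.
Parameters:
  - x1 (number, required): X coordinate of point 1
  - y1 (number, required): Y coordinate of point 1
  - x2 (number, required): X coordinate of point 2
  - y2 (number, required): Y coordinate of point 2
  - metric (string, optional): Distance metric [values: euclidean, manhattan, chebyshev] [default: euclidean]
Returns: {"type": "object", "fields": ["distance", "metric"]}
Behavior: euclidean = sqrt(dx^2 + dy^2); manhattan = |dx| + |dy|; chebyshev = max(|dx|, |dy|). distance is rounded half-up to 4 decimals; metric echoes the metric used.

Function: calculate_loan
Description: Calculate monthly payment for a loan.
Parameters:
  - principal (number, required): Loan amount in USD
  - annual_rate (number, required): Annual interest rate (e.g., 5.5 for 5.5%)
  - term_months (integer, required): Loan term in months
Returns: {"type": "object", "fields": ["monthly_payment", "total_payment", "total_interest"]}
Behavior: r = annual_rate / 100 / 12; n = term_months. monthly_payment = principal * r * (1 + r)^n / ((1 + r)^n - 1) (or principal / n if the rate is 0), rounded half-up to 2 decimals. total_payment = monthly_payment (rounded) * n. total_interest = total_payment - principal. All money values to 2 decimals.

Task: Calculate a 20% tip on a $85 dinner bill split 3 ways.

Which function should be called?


The task needs a function whose description is: Calculate tip amount and split the bill.
calculate_tip


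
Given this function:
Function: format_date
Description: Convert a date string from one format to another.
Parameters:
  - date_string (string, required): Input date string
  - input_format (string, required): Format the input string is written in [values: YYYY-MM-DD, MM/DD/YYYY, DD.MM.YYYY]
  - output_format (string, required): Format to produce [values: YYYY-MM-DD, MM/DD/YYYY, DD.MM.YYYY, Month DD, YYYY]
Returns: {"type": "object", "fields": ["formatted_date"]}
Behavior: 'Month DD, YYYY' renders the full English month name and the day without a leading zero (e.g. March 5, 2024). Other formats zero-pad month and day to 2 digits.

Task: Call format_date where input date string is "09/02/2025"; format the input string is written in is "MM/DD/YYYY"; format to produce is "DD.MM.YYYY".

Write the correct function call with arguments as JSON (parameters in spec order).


Mapping each described value to its parameter name:
  'Input date string' -> date_string = "09/02/2025"
  'Format the input string is written in' -> input_format = "MM/DD/YYYY"
  'Format to produce' -> output_format = "DD.MM.YYYY"
format_date({"date_string": "09/02/2025", "input_format": "MM/DD/YYYY", "output_format": "DD.MM.YYYY"})


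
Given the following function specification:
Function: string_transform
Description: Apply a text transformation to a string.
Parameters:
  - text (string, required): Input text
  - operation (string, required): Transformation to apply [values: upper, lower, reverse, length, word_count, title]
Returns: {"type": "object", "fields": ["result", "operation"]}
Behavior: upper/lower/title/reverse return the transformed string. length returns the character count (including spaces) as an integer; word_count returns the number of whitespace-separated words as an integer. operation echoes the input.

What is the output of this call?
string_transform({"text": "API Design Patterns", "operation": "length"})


length counts every character including spaces: 19
Output:
{"result": 19, "operation": "length"}


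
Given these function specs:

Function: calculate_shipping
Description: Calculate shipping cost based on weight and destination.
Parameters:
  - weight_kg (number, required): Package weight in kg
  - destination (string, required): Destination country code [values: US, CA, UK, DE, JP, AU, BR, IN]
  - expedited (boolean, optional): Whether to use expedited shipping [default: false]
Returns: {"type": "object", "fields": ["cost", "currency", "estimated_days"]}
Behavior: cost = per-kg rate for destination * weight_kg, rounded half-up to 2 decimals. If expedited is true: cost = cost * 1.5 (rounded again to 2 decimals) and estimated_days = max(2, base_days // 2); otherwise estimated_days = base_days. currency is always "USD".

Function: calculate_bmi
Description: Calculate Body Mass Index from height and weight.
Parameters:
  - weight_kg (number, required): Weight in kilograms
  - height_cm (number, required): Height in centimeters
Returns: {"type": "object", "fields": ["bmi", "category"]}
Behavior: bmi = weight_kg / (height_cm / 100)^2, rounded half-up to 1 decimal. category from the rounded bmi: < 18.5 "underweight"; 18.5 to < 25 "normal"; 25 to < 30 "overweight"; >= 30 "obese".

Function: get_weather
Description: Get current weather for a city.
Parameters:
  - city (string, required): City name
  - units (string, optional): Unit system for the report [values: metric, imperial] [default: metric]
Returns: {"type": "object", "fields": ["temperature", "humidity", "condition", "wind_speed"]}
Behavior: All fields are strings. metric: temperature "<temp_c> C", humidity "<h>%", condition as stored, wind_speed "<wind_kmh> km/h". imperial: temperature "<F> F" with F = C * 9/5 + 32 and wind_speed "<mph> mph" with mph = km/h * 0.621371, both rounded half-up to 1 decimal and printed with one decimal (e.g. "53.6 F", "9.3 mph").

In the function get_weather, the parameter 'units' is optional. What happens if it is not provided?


The get_weather spec declares:
  - units (string, optional): Unit system for the report [values: metric, imperial] [default: metric]
It defaults to metric


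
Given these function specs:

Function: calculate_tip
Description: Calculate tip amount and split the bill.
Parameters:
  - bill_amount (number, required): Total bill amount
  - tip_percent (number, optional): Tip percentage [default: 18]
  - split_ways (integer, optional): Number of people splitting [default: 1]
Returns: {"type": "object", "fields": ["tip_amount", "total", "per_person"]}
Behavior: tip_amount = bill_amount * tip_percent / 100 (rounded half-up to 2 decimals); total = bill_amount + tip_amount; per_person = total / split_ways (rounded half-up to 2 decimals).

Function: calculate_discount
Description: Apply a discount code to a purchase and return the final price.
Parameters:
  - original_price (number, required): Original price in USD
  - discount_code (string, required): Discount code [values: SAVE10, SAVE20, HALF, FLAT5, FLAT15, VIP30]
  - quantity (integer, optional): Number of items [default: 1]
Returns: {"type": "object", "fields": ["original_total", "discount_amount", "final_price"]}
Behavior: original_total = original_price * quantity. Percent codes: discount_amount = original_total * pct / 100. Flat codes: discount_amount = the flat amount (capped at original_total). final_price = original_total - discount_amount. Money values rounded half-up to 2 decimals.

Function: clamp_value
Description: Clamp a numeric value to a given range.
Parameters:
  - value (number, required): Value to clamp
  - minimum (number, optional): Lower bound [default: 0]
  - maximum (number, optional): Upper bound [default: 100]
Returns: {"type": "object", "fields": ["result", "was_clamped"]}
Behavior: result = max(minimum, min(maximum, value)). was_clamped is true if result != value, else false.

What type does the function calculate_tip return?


The calculate_tip spec declares Returns: {"type": "object", "fields": ["tip_amount", "total", "per_person"]}
Type:
object


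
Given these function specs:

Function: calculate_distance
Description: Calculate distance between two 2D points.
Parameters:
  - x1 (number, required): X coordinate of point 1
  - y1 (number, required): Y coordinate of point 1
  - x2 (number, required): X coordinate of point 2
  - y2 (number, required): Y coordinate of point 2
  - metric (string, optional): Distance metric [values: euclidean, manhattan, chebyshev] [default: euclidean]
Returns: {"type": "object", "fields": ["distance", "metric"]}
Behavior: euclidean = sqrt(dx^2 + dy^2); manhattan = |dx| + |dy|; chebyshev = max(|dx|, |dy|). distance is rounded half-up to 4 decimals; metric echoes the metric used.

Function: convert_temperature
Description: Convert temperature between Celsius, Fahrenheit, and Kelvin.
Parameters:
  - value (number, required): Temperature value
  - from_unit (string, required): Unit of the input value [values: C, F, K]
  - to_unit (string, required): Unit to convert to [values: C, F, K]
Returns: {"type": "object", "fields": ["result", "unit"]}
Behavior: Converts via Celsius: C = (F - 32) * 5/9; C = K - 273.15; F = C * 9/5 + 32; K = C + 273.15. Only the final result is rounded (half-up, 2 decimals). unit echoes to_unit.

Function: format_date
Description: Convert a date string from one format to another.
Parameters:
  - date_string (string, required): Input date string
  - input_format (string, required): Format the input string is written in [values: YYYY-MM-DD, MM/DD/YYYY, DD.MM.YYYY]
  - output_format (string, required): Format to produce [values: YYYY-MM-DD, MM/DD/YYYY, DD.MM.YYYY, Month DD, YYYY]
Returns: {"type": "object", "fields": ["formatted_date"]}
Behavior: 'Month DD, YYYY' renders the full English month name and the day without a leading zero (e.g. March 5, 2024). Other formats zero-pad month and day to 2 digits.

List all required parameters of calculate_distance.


Parameters of calculate_distance and their required/optional flag:
  x1: required
  y1: required
  x2: required
  y2: required
  metric: optional
x1, x2, y1, y2


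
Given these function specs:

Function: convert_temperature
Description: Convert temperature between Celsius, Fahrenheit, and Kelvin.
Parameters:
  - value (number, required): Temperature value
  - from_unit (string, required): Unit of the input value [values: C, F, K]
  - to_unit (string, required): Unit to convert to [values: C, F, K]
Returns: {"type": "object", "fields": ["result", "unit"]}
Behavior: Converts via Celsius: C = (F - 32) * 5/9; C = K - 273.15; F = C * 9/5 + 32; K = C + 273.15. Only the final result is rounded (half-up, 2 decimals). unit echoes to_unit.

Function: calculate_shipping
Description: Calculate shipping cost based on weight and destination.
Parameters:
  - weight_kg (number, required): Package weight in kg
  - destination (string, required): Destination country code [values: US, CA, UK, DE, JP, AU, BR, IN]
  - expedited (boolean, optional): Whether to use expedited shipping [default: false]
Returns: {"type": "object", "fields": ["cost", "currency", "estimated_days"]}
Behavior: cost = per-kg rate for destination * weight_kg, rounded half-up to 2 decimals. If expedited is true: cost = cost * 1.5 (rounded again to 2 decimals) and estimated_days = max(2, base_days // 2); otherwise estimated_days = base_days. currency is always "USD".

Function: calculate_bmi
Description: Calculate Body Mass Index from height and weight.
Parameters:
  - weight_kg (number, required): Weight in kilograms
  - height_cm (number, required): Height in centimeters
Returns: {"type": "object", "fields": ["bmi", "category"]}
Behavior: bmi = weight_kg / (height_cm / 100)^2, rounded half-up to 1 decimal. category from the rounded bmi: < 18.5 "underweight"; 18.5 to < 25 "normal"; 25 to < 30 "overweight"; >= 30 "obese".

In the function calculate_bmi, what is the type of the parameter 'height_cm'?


The calculate_bmi spec declares:
  - height_cm (number, required): Height in centimeters
Type:
number


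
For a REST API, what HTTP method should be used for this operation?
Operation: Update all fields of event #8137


GET = read, POST = create, PUT = update/replace, DELETE = remove
This operation is an update/replace.
PUT


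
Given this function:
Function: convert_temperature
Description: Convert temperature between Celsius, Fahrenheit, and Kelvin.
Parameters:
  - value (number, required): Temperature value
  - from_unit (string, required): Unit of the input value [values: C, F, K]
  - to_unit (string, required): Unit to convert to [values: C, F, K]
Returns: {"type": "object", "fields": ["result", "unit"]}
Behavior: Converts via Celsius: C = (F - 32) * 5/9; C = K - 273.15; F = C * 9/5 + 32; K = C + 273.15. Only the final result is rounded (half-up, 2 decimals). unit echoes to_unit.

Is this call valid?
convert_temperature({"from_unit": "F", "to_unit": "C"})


Checking required parameters...
Missing required parameter: value
Invalid - missing required parameter 'value'


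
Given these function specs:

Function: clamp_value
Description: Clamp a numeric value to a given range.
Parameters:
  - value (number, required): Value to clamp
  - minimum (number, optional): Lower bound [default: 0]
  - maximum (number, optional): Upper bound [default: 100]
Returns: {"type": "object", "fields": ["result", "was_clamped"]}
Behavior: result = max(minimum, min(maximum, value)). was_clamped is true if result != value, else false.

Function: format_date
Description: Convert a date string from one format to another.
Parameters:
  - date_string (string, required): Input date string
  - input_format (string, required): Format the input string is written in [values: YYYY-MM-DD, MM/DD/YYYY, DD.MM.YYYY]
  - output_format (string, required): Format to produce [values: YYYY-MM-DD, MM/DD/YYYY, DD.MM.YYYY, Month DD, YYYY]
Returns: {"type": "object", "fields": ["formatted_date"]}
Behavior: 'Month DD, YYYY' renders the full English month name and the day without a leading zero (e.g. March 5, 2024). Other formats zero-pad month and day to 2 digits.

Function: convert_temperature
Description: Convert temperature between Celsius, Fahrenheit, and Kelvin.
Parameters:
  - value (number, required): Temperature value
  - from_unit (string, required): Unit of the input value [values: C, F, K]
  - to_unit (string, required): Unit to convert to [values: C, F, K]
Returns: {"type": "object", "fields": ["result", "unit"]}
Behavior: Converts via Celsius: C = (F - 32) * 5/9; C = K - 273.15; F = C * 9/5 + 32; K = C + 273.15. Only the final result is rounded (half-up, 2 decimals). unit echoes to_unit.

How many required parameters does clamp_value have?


Parameters of clamp_value: value (required), minimum (optional), maximum (optional)
Required count:
1


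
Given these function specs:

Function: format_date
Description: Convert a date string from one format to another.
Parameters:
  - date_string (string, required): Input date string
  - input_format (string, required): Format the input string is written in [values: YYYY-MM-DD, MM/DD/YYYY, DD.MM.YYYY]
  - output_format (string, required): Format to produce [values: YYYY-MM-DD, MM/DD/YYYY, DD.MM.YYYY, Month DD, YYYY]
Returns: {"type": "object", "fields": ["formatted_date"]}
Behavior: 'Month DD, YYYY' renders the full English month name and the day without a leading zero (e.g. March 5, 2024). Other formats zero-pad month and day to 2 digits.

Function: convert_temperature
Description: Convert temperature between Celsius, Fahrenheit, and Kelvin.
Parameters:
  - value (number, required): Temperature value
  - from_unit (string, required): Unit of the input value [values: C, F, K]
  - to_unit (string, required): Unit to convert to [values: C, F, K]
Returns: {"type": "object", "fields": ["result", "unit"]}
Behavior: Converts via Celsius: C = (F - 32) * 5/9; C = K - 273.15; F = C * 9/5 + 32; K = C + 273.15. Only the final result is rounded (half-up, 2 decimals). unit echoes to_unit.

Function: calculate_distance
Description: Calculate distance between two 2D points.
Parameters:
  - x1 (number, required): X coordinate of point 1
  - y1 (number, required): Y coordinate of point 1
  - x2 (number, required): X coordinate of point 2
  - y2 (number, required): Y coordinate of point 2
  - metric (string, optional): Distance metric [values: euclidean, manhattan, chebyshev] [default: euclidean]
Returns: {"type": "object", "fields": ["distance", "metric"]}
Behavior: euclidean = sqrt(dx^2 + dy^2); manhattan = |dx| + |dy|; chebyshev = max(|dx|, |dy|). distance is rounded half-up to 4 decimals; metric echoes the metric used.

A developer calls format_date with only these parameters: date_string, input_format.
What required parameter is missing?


Required parameters: date_string, input_format, output_format
Provided: date_string, input_format
Missing: output_format
output_format


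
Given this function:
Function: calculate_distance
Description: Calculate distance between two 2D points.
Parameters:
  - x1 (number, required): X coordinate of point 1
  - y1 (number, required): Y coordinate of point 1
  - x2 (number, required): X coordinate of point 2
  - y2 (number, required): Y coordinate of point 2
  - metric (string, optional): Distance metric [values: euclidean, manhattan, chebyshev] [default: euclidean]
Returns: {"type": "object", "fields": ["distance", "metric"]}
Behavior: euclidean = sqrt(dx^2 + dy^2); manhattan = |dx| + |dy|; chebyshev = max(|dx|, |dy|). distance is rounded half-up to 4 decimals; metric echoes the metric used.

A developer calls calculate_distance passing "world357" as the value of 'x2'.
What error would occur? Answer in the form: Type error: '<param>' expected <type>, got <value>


Spec: 'x2' is declared as number; "world357" is a string.
Type error: 'x2' expected number, got "world357"


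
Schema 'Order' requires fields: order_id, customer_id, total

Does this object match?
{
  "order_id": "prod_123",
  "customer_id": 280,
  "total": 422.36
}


Checking required fields... All present.
Valid - all required fields present


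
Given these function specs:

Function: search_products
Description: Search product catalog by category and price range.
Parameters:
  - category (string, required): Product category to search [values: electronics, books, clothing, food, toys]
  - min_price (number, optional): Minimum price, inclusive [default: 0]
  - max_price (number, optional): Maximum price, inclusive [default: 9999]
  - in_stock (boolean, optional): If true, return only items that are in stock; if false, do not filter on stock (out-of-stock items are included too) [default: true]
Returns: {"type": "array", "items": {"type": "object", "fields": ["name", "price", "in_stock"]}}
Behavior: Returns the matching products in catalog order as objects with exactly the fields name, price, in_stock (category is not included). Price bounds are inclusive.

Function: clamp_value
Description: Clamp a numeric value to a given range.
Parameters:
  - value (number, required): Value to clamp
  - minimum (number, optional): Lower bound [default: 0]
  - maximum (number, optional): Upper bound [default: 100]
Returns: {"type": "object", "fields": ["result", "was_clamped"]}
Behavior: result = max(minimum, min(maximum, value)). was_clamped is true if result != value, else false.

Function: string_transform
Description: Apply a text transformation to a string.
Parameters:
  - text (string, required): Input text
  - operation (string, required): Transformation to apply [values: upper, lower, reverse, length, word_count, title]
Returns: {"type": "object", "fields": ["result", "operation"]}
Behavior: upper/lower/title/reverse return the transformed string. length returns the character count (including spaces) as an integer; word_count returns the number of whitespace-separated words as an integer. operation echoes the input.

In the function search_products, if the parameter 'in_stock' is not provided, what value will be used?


The search_products spec declares:
  - in_stock (boolean, optional): If true, return only items that are in stock; if false, do not filter on stock (out-of-stock items are included too) [default: true]
Default:
true


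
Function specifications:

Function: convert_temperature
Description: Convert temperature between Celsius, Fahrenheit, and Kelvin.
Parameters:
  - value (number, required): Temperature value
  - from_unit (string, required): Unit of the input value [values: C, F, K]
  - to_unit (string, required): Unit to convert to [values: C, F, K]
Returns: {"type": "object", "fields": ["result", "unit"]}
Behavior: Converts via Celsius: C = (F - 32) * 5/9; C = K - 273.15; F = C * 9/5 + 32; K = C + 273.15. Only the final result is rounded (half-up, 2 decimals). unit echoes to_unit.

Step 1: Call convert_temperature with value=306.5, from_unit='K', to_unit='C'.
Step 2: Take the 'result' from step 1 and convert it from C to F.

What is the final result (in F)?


Step 1: convert_temperature(value=306.5, from_unit=K, to_unit=C)
  To C: 306.5 - 273.15 = 33.35
  Target is C: 33.35
  Round to 2 decimals: 33.35
  -> result = 33.35 C
Step 2: convert_temperature(value=33.35, from_unit=C, to_unit=F)
  Input already in C: 33.35
  To F: 33.35 * 9/5 + 32 = 92.03
  Round to 2 decimals: 92.03
  -> result = 92.03 F
92.03 F


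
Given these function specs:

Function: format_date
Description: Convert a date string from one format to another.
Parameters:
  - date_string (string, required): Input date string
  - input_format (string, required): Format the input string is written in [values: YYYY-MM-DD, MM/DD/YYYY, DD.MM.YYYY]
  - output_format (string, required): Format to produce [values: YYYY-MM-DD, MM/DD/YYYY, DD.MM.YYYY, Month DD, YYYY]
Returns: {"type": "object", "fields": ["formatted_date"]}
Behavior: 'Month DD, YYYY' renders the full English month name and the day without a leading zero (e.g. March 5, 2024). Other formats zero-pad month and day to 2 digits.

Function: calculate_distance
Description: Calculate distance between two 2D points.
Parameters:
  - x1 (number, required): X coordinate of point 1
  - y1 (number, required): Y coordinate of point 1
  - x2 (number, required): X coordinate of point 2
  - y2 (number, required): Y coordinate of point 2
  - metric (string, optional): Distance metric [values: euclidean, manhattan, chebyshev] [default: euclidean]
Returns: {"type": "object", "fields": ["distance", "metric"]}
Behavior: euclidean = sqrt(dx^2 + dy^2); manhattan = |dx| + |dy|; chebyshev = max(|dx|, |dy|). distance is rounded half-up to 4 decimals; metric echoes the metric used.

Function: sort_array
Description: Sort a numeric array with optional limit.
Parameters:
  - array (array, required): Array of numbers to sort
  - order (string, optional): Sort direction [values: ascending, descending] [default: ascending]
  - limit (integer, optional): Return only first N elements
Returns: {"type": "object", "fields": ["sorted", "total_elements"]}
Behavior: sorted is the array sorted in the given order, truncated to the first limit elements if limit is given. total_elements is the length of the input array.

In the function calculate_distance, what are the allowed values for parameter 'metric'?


The calculate_distance spec declares:
  - metric (string, optional): Distance metric [values: euclidean, manhattan, chebyshev] [default: euclidean]
Allowed values:
euclidean, manhattan, chebyshev
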